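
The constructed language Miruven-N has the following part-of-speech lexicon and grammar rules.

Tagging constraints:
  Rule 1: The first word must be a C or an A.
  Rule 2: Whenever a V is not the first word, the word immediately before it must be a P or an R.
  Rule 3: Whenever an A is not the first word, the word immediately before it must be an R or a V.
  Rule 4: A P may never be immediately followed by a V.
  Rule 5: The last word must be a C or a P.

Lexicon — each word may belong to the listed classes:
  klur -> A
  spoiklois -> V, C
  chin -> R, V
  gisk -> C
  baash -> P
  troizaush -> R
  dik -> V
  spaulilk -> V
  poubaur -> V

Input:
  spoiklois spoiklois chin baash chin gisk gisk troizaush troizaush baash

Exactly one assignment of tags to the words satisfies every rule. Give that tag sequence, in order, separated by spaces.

C C R P R C C R R P

Candidates per position — 1:spoiklois {V,C}; 2:spoiklois {V,C}; 3:chin {R,V}; 4:baash {P}; 5:chin {R,V}; 6:gisk {C}; 7:gisk {C}; 8:troizaush {R}; 9:troizaush {R}; 10:baash {P}.
Position 1: tagging it V would leave rule 1 unsatisfiable, so it must be C.
Position 2: tagging it V would leave rule 2 unsatisfiable, so it must be C.
Position 3: tagging it V would leave rule 2 unsatisfiable, so it must be R.
Position 5: tagging it V would leave rule 4 unsatisfiable, so it must be R.
That leaves exactly one tagging: C C R P R C C R R P.
Verifying each rule — rule 1 satisfied; rule 2 satisfied; rule 3 satisfied; rule 4 satisfied; rule 5 satisfied.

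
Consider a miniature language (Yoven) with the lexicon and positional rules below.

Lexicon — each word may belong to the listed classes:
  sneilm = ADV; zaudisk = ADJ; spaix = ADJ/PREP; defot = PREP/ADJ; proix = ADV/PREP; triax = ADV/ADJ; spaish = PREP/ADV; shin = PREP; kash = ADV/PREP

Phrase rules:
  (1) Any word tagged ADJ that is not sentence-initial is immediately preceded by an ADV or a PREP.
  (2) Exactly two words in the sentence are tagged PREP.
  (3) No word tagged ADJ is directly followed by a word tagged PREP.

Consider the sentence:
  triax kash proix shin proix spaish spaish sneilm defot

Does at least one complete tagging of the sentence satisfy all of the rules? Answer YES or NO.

YES

Candidates per position — 1:triax {ADV,ADJ}; 2:kash {ADV,PREP}; 3:proix {ADV,PREP}; 4:shin {PREP}; 5:proix {ADV,PREP}; 6:spaish {PREP,ADV}; 7:spaish {PREP,ADV}; 8:sneilm {ADV}; 9:defot {PREP,ADJ}.
One satisfying assignment: ADJ ADV ADV PREP ADV PREP ADV ADV ADJ.
Verifying each rule — rule 1 holds; rule 2 holds; rule 3 holds.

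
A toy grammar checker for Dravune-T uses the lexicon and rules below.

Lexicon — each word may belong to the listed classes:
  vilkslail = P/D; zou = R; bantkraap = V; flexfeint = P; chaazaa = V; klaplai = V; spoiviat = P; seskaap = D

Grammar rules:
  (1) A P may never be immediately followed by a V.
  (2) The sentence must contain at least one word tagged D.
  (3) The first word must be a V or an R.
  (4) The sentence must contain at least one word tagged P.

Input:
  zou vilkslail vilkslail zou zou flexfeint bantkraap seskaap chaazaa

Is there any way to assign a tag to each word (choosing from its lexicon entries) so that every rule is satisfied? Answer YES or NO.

Candidates per position — 1:zou {R}; 2:vilkslail {P,D}; 3:vilkslail {P,D}; 4:zou {R}; 5:zou {R}; 6:flexfeint {P}; 7:bantkraap {V}; 8:seskaap {D}; 9:chaazaa {V}.
Rule 1 cannot be satisfied by any choice of tags from the lexicon.
So there is no consistent tagging.

NO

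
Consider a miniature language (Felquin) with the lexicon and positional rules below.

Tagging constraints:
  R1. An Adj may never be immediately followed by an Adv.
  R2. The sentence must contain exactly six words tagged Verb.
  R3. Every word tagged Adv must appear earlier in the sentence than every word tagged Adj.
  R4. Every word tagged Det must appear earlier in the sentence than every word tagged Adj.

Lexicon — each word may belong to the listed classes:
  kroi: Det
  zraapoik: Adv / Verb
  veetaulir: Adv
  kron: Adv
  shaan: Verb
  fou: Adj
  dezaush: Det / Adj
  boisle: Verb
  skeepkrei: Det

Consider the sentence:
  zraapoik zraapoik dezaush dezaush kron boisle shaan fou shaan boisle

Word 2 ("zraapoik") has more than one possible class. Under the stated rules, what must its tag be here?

Candidates per position — 1:zraapoik {Adv,Verb}; 2:zraapoik {Adv,Verb}; 3:dezaush {Det,Adj}; 4:dezaush {Det,Adj}; 5:kron {Adv}; 6:boisle {Verb}; 7:shaan {Verb}; 8:fou {Adj}; 9:shaan {Verb}; 10:boisle {Verb}.
Position 1: tagging it Adv would leave rule 2 unsatisfiable, so it must be Verb.
Position 2: tagging it Adv would leave rule 2 unsatisfiable, so it must be Verb.
Position 3: tagging it Adj would leave rule 3 unsatisfiable, so it must be Det.
Position 4: tagging it Adj would leave rule 1 unsatisfiable, so it must be Det.
That leaves exactly one tagging: Verb Verb Det Det Adv Verb Verb Adj Verb Verb.
Rule-by-rule: rule 1 satisfied; rule 2 satisfied; rule 3 satisfied; rule 4 satisfied.

Verb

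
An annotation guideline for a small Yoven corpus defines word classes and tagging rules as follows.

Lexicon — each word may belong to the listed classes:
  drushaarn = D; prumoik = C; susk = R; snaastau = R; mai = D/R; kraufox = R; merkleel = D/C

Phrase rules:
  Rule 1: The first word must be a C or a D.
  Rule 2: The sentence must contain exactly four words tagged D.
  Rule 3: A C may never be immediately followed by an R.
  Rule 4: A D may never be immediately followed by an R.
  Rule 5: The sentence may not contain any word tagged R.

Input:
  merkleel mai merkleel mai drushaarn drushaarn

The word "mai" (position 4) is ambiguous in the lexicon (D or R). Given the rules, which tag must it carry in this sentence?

D

Candidates per position — 1:merkleel {D,C}; 2:mai {D,R}; 3:merkleel {D,C}; 4:mai {D,R}; 5:drushaarn {D}; 6:drushaarn {D}.
Position 2: tagging it R would leave rule 5 unsatisfiable, so it must be D.
Position 4: tagging it R would leave rule 5 unsatisfiable, so it must be D.
Position 1: tagging it D would leave rule 2 unsatisfiable, so it must be C.
Position 3: tagging it D would leave rule 2 unsatisfiable, so it must be C.
That leaves exactly one tagging: C D C D D D.
Check: rule 1 ✓; rule 2 ✓; rule 3 ✓; rule 4 ✓; rule 5 ✓.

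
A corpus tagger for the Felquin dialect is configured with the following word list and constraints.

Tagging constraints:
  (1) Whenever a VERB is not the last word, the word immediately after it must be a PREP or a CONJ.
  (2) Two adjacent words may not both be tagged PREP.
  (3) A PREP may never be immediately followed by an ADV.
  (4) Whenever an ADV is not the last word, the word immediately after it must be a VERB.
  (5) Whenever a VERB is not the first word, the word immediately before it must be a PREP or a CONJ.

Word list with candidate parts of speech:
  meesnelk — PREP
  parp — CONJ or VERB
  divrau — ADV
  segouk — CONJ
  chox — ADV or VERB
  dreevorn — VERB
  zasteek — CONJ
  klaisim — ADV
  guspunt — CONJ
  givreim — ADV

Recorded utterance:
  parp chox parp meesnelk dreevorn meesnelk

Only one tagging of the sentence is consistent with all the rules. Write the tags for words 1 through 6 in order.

Candidates per position — 1:parp {CONJ,VERB}; 2:chox {ADV,VERB}; 3:parp {CONJ,VERB}; 4:meesnelk {PREP}; 5:dreevorn {VERB}; 6:meesnelk {PREP}.
At position 1, choosing VERB makes rule 1 impossible to satisfy; hence CONJ.
At position 3, choosing VERB makes rule 5 impossible to satisfy; hence CONJ.
At position 2, choosing ADV makes rule 4 impossible to satisfy; hence VERB.
So the tagging must be: CONJ VERB CONJ PREP VERB PREP.
Checking: rule 1 satisfied; rule 2 satisfied; rule 3 satisfied; rule 4 satisfied; rule 5 satisfied.

CONJ VERB CONJ PREP VERB PREP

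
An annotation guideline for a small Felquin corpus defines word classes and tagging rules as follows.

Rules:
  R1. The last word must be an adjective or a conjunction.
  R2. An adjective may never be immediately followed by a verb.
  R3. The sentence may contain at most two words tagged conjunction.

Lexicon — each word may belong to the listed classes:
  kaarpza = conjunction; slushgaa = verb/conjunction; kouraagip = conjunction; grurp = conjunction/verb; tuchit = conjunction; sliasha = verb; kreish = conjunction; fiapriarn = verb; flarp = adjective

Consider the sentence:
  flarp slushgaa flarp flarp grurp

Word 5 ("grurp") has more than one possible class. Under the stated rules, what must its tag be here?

Candidates per position — 1:flarp {adjective}; 2:slushgaa {verb,conjunction}; 3:flarp {adjective}; 4:flarp {adjective}; 5:grurp {conjunction,verb}.
At position 2, choosing verb makes rule 2 impossible to satisfy; hence conjunction.
At position 5, choosing verb makes rule 1 impossible to satisfy; hence conjunction.
That leaves exactly one tagging: adjective conjunction adjective adjective conjunction.
Checking: rule 1 holds; rule 2 holds; rule 3 holds.

conjunction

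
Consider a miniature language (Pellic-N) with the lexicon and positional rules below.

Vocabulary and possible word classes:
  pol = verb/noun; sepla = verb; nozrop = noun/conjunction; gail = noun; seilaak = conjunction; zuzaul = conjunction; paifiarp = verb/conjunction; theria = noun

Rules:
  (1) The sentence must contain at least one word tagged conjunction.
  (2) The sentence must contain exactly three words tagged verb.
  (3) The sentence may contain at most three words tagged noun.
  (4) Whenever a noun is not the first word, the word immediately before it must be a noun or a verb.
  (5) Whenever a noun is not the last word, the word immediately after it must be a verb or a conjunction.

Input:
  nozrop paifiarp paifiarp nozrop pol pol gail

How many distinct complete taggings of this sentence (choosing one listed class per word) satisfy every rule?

6

Candidates per position — 1:nozrop {noun,conjunction}; 2:paifiarp {verb,conjunction}; 3:paifiarp {verb,conjunction}; 4:nozrop {noun,conjunction}; 5:pol {verb,noun}; 6:pol {verb,noun}; 7:gail {noun}.
There are 64 candidate sequences in total.
Checking each against the rules leaves 6 sequences.
Count = 6.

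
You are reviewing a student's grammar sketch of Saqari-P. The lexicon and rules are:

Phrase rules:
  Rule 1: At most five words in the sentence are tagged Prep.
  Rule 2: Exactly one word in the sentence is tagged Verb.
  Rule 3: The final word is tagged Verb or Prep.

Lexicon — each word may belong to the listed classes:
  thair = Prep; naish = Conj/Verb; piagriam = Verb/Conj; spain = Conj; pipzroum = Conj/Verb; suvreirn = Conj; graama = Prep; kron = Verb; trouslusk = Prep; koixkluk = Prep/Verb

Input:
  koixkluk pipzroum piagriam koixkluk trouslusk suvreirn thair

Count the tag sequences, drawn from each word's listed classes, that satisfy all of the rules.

4

Candidates per position — 1:koixkluk {Prep,Verb}; 2:pipzroum {Conj,Verb}; 3:piagriam {Verb,Conj}; 4:koixkluk {Prep,Verb}; 5:trouslusk {Prep}; 6:suvreirn {Conj}; 7:thair {Prep}.
There are 16 candidate sequences in total.
The sequences that satisfy every rule: Prep Conj Verb Prep Prep Conj Prep; Prep Conj Conj Verb Prep Conj Prep; Prep Verb Conj Prep Prep Conj Prep; Verb Conj Conj Prep Prep Conj Prep.
Count = 4.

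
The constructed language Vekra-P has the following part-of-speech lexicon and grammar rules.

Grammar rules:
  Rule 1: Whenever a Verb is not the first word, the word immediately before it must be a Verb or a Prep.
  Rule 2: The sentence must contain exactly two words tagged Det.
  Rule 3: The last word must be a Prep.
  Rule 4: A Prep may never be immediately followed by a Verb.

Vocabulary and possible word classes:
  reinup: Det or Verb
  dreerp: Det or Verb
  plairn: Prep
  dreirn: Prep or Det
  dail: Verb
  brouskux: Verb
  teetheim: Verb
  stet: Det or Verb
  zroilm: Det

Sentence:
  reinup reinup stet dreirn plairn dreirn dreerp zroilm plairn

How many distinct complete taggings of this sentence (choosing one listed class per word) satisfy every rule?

1

Candidates per position — 1:reinup {Det,Verb}; 2:reinup {Det,Verb}; 3:stet {Det,Verb}; 4:dreirn {Prep,Det}; 5:plairn {Prep}; 6:dreirn {Prep,Det}; 7:dreerp {Det,Verb}; 8:zroilm {Det}; 9:plairn {Prep}.
There are 64 candidate sequences in total.
The sequences that satisfy every rule: Verb Verb Verb Prep Prep Prep Det Det Prep.
Count = 1.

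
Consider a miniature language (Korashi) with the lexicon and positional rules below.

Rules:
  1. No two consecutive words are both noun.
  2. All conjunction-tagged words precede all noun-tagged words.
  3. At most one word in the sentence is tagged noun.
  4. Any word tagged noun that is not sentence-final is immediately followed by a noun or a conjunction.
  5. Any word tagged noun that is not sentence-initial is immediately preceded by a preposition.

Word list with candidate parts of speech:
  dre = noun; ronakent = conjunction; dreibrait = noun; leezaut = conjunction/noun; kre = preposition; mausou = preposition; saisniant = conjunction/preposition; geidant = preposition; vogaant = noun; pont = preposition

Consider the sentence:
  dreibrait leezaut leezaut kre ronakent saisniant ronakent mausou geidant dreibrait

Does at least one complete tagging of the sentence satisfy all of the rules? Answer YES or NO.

NO

Candidates per position — 1:dreibrait {noun}; 2:leezaut {conjunction,noun}; 3:leezaut {conjunction,noun}; 4:kre {preposition}; 5:ronakent {conjunction}; 6:saisniant {conjunction,preposition}; 7:ronakent {conjunction}; 8:mausou {preposition}; 9:geidant {preposition}; 10:dreibrait {noun}.
Rule 2 cannot be satisfied by any choice of tags from the lexicon.
So there is no consistent tagging.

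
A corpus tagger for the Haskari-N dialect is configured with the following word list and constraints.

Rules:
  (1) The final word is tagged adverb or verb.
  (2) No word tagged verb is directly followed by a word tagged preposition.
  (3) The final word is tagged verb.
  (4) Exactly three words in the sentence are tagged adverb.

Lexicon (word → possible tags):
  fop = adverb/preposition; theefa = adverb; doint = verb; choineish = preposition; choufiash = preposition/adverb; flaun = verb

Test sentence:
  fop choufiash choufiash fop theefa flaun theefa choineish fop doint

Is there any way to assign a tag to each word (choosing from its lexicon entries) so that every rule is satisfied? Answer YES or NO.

YES

Candidates per position — 1:fop {adverb,preposition}; 2:choufiash {preposition,adverb}; 3:choufiash {preposition,adverb}; 4:fop {adverb,preposition}; 5:theefa {adverb}; 6:flaun {verb}; 7:theefa {adverb}; 8:choineish {preposition}; 9:fop {adverb,preposition}; 10:doint {verb}.
One satisfying assignment: preposition adverb preposition preposition adverb verb adverb preposition preposition verb.
Checking: rule 1 ok; rule 2 ok; rule 3 ok; rule 4 ok.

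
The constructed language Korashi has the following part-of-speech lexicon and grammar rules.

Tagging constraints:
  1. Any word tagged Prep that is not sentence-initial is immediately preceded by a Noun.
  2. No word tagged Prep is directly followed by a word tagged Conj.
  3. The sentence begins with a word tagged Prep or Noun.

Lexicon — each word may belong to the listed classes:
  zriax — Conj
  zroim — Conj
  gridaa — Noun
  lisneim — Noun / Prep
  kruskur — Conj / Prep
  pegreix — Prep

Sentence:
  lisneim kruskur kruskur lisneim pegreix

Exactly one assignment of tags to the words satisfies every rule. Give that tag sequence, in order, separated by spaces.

Noun Conj Conj Noun Prep

Candidates per position — 1:lisneim {Noun,Prep}; 2:kruskur {Conj,Prep}; 3:kruskur {Conj,Prep}; 4:lisneim {Noun,Prep}; 5:pegreix {Prep}.
Word 3 cannot be Prep — rule 1 would then fail for every completion. It is Conj.
Word 4 cannot be Prep — rule 1 would then fail for every completion. It is Noun.
Word 1 cannot be Prep — rule 2 would then fail for every completion. It is Noun.
Word 2 cannot be Prep — rule 2 would then fail for every completion. It is Conj.
That leaves exactly one tagging: Noun Conj Conj Noun Prep.
Checking: rule 1 satisfied; rule 2 satisfied; rule 3 satisfied.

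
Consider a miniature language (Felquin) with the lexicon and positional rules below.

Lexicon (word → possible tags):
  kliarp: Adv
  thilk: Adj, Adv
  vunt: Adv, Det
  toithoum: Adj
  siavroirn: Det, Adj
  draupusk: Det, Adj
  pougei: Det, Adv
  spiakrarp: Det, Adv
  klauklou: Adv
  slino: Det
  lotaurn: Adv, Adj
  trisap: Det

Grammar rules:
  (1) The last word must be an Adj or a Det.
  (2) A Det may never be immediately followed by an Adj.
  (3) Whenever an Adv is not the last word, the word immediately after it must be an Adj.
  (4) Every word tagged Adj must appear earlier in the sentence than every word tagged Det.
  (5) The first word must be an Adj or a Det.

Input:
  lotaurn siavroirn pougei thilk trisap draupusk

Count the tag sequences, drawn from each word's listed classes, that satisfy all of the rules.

1

Candidates per position — 1:lotaurn {Adv,Adj}; 2:siavroirn {Det,Adj}; 3:pougei {Det,Adv}; 4:thilk {Adj,Adv}; 5:trisap {Det}; 6:draupusk {Det,Adj}.
There are 32 candidate sequences in total.
The sequences that satisfy every rule: Adj Adj Adv Adj Det Det.
Count = 1.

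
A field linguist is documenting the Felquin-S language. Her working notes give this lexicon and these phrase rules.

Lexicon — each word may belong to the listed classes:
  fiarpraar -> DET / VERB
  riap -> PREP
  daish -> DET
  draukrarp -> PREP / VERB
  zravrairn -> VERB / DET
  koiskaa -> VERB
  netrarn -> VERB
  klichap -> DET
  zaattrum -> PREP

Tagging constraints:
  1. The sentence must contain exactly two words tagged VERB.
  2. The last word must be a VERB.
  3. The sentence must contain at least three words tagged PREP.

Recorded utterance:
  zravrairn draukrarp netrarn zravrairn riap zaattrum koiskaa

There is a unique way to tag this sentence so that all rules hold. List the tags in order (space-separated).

DET PREP VERB DET PREP PREP VERB

Candidates per position — 1:zravrairn {VERB,DET}; 2:draukrarp {PREP,VERB}; 3:netrarn {VERB}; 4:zravrairn {VERB,DET}; 5:riap {PREP}; 6:zaattrum {PREP}; 7:koiskaa {VERB}.
Word 1 cannot be VERB — rule 1 would then fail for every completion. It is DET.
Word 2 cannot be VERB — rule 1 would then fail for every completion. It is PREP.
Word 4 cannot be VERB — rule 1 would then fail for every completion. It is DET.
The unique satisfying tagging is: DET PREP VERB DET PREP PREP VERB.
Rule-by-rule: rule 1 ✓; rule 2 ✓; rule 3 ✓.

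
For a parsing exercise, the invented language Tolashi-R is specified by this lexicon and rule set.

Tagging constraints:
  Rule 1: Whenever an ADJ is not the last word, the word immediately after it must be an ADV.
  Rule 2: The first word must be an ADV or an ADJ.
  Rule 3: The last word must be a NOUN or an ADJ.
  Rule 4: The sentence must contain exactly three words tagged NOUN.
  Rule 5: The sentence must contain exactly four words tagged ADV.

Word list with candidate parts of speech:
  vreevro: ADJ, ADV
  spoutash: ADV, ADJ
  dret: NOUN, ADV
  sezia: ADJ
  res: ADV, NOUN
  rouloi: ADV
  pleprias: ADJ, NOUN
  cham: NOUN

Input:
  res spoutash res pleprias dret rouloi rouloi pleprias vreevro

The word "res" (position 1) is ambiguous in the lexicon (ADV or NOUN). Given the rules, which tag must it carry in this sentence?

ADV

Candidates per position — 1:res {ADV,NOUN}; 2:spoutash {ADV,ADJ}; 3:res {ADV,NOUN}; 4:pleprias {ADJ,NOUN}; 5:dret {NOUN,ADV}; 6:rouloi {ADV}; 7:rouloi {ADV}; 8:pleprias {ADJ,NOUN}; 9:vreevro {ADJ,ADV}.
Position 1: NOUN is ruled out by rule 2; that leaves ADV.
Position 9: ADV is ruled out by rule 3; that leaves ADJ.
Position 8: ADJ is ruled out by rule 1; that leaves NOUN.
The remaining ambiguous positions (2, 3, 4, 5) are resolved jointly — only one combination satisfies every rule.
That leaves exactly one tagging: ADV ADJ ADV NOUN NOUN ADV ADV NOUN ADJ.
Checking: rule 1 holds; rule 2 holds; rule 3 holds; rule 4 holds; rule 5 holds.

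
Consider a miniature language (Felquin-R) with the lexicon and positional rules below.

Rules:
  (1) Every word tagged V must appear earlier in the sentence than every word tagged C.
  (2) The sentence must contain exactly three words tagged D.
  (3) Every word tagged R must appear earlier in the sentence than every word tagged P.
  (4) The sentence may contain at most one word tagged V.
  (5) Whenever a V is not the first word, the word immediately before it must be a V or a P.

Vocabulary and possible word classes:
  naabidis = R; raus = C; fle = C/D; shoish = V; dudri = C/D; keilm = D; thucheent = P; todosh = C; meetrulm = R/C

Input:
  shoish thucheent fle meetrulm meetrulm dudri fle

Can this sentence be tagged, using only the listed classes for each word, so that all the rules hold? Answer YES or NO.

YES

Candidates per position — 1:shoish {V}; 2:thucheent {P}; 3:fle {C,D}; 4:meetrulm {R,C}; 5:meetrulm {R,C}; 6:dudri {C,D}; 7:fle {C,D}.
One satisfying assignment: V P D C C D D.
Rule-by-rule: rule 1 ✓; rule 2 ✓; rule 3 ✓; rule 4 ✓; rule 5 ✓.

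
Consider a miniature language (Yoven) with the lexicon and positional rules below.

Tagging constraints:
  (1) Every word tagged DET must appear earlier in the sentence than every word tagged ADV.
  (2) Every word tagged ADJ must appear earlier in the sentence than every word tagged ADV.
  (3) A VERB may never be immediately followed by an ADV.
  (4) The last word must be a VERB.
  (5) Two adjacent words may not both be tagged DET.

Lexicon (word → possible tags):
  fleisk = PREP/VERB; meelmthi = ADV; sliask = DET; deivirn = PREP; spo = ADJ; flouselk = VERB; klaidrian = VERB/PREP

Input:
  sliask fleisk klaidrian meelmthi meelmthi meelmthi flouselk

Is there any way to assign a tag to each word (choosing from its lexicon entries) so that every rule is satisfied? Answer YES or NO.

Candidates per position — 1:sliask {DET}; 2:fleisk {PREP,VERB}; 3:klaidrian {VERB,PREP}; 4:meelmthi {ADV}; 5:meelmthi {ADV}; 6:meelmthi {ADV}; 7:flouselk {VERB}.
One satisfying assignment: DET PREP PREP ADV ADV ADV VERB.
Check: rule 1 satisfied; rule 2 satisfied; rule 3 satisfied; rule 4 satisfied; rule 5 satisfied.

YES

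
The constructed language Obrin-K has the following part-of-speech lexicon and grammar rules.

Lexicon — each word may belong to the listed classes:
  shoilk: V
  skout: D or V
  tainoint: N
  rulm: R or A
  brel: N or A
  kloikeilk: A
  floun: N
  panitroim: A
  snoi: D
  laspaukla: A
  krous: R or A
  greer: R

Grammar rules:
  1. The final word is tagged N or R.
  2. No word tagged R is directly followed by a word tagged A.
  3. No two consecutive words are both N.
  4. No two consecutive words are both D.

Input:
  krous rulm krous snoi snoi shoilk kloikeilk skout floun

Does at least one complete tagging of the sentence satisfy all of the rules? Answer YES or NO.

Candidates per position — 1:krous {R,A}; 2:rulm {R,A}; 3:krous {R,A}; 4:snoi {D}; 5:snoi {D}; 6:shoilk {V}; 7:kloikeilk {A}; 8:skout {D,V}; 9:floun {N}.
Rule 4 cannot be satisfied by any choice of tags from the lexicon.
So there is no consistent tagging.

NO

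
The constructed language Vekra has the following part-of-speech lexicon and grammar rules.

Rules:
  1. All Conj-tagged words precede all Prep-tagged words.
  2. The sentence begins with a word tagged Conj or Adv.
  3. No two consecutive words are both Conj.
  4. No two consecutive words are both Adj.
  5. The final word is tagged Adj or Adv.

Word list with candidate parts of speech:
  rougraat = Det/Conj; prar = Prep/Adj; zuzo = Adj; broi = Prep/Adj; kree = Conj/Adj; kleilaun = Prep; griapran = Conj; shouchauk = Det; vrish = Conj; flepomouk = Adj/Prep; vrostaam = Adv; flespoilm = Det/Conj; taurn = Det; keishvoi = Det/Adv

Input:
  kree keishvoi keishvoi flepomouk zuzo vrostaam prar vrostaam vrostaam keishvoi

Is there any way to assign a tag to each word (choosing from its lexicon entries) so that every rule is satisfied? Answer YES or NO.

Candidates per position — 1:kree {Conj,Adj}; 2:keishvoi {Det,Adv}; 3:keishvoi {Det,Adv}; 4:flepomouk {Adj,Prep}; 5:zuzo {Adj}; 6:vrostaam {Adv}; 7:prar {Prep,Adj}; 8:vrostaam {Adv}; 9:vrostaam {Adv}; 10:keishvoi {Det,Adv}.
One satisfying assignment: Conj Adv Det Prep Adj Adv Prep Adv Adv Adv.
Rule-by-rule: rule 1 holds; rule 2 holds; rule 3 holds; rule 4 holds; rule 5 holds.

YES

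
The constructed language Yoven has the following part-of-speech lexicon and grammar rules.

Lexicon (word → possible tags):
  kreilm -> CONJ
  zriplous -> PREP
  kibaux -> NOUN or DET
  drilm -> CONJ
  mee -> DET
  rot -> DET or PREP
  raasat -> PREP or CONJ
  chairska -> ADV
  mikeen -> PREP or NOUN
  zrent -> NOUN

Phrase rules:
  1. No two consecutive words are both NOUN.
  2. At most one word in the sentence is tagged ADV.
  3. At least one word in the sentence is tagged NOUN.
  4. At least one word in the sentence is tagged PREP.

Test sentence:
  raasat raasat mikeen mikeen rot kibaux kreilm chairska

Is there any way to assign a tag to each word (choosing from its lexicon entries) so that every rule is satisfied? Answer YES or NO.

Candidates per position — 1:raasat {PREP,CONJ}; 2:raasat {PREP,CONJ}; 3:mikeen {PREP,NOUN}; 4:mikeen {PREP,NOUN}; 5:rot {DET,PREP}; 6:kibaux {NOUN,DET}; 7:kreilm {CONJ}; 8:chairska {ADV}.
One satisfying assignment: CONJ PREP NOUN PREP PREP NOUN CONJ ADV.
Check: rule 1 satisfied; rule 2 satisfied; rule 3 satisfied; rule 4 satisfied.

YES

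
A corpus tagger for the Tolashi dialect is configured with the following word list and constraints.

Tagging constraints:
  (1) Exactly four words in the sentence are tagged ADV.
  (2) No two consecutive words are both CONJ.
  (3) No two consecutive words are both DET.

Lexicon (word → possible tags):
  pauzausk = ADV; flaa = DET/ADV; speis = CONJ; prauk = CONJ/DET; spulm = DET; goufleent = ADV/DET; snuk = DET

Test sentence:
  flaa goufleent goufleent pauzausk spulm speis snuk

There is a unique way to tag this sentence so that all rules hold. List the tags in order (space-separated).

Candidates per position — 1:flaa {DET,ADV}; 2:goufleent {ADV,DET}; 3:goufleent {ADV,DET}; 4:pauzausk {ADV}; 5:spulm {DET}; 6:speis {CONJ}; 7:snuk {DET}.
Position 1: DET is ruled out by rule 1; that leaves ADV.
Position 2: DET is ruled out by rule 1; that leaves ADV.
Position 3: DET is ruled out by rule 1; that leaves ADV.
That leaves exactly one tagging: ADV ADV ADV ADV DET CONJ DET.
Rule-by-rule: rule 1 ok; rule 2 ok; rule 3 ok.

ADV ADV ADV ADV DET CONJ DET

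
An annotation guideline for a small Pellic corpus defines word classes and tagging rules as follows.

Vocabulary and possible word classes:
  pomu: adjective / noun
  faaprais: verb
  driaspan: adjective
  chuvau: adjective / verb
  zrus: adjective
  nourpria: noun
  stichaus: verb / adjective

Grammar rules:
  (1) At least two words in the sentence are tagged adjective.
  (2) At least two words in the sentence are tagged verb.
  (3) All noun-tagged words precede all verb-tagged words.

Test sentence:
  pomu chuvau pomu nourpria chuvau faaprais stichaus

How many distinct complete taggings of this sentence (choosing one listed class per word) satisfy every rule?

Candidates per position — 1:pomu {adjective,noun}; 2:chuvau {adjective,verb}; 3:pomu {adjective,noun}; 4:nourpria {noun}; 5:chuvau {adjective,verb}; 6:faaprais {verb}; 7:stichaus {verb,adjective}.
There are 32 candidate sequences in total.
Checking each against the rules leaves 11 sequences.
Count = 11.

11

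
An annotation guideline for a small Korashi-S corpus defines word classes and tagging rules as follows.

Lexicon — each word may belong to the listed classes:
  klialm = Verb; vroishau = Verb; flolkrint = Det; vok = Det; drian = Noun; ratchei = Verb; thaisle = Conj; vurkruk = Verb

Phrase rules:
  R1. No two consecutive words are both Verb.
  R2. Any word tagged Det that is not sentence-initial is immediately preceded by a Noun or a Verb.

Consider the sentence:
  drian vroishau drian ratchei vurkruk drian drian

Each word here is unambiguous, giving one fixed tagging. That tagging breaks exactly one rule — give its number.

Fixed tagging: Noun Verb Noun Verb Verb Noun Noun.
Rule check: R1 fails, R2 ok.
Only rule 1 fails.

1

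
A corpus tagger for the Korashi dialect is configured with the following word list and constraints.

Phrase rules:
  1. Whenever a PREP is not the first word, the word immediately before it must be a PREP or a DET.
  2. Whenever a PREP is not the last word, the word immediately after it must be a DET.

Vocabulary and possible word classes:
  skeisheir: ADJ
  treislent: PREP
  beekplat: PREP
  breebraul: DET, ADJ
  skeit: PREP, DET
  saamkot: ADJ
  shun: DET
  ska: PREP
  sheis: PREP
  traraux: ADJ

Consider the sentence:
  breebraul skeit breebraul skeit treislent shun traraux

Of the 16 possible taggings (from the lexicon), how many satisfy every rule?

5

Candidates per position — 1:breebraul {DET,ADJ}; 2:skeit {PREP,DET}; 3:breebraul {DET,ADJ}; 4:skeit {PREP,DET}; 5:treislent {PREP}; 6:shun {DET}; 7:traraux {ADJ}.
There are 16 candidate sequences in total.
The sequences that satisfy every rule: DET PREP DET DET PREP DET ADJ; DET DET DET DET PREP DET ADJ; DET DET ADJ DET PREP DET ADJ; ADJ DET DET DET PREP DET ADJ; ADJ DET ADJ DET PREP DET ADJ.
Count = 5.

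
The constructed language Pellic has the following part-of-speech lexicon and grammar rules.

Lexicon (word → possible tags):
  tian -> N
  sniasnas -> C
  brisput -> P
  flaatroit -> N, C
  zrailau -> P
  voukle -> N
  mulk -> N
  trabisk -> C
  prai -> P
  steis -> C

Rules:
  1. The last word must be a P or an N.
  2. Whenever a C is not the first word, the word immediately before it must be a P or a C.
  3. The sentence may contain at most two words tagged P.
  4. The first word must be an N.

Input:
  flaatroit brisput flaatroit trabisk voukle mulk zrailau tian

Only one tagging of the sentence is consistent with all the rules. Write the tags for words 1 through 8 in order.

Candidates per position — 1:flaatroit {N,C}; 2:brisput {P}; 3:flaatroit {N,C}; 4:trabisk {C}; 5:voukle {N}; 6:mulk {N}; 7:zrailau {P}; 8:tian {N}.
Word 1 cannot be C — rule 4 would then fail for every completion. It is N.
Word 3 cannot be N — rule 2 would then fail for every completion. It is C.
That leaves exactly one tagging: N P C C N N P N.
Check: rule 1 holds; rule 2 holds; rule 3 holds; rule 4 holds.

N P C C N N P N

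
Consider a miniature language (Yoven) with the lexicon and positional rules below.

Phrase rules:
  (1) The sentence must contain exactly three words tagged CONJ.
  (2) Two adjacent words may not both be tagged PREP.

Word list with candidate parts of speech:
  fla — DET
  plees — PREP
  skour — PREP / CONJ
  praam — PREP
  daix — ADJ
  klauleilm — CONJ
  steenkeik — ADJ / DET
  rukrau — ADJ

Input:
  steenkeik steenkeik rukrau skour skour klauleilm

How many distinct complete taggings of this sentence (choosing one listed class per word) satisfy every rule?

Candidates per position — 1:steenkeik {ADJ,DET}; 2:steenkeik {ADJ,DET}; 3:rukrau {ADJ}; 4:skour {PREP,CONJ}; 5:skour {PREP,CONJ}; 6:klauleilm {CONJ}.
There are 16 candidate sequences in total.
The sequences that satisfy every rule: ADJ ADJ ADJ CONJ CONJ CONJ; ADJ DET ADJ CONJ CONJ CONJ; DET ADJ ADJ CONJ CONJ CONJ; DET DET ADJ CONJ CONJ CONJ.
Count = 4.

4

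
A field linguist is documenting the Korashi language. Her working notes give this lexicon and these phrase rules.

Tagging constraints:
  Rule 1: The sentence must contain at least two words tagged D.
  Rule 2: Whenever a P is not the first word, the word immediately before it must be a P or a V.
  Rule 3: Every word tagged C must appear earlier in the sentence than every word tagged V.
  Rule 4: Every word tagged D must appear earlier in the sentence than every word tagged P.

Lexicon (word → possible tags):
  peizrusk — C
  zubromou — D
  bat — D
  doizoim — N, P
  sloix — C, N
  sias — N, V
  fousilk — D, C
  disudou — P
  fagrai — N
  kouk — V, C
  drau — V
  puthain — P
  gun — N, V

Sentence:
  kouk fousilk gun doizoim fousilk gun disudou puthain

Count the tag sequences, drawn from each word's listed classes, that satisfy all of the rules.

Candidates per position — 1:kouk {V,C}; 2:fousilk {D,C}; 3:gun {N,V}; 4:doizoim {N,P}; 5:fousilk {D,C}; 6:gun {N,V}; 7:disudou {P}; 8:puthain {P}.
There are 64 candidate sequences in total.
The sequences that satisfy every rule: V D N N D V P P; V D V N D V P P; C D N N D V P P; C D V N D V P P.
Count = 4.

4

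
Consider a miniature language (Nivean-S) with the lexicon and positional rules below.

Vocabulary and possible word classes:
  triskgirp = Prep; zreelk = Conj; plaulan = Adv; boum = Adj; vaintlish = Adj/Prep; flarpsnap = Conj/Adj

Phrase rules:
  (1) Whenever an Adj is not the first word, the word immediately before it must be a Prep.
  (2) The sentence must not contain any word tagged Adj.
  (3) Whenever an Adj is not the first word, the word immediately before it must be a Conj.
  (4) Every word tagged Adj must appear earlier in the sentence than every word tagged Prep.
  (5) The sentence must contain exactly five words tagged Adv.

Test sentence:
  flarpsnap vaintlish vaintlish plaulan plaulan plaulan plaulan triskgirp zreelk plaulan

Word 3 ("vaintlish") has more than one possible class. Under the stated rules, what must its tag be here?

Candidates per position — 1:flarpsnap {Conj,Adj}; 2:vaintlish {Adj,Prep}; 3:vaintlish {Adj,Prep}; 4:plaulan {Adv}; 5:plaulan {Adv}; 6:plaulan {Adv}; 7:plaulan {Adv}; 8:triskgirp {Prep}; 9:zreelk {Conj}; 10:plaulan {Adv}.
If word 1 were Adj, no tagging could satisfy rule 2; so word 1 is Conj.
If word 2 were Adj, no tagging could satisfy rule 1; so word 2 is Prep.
If word 3 were Adj, no tagging could satisfy rule 2; so word 3 is Prep.
The only consistent sequence is: Conj Prep Prep Adv Adv Adv Adv Prep Conj Adv.
Verifying each rule — rule 1 satisfied; rule 2 satisfied; rule 3 satisfied; rule 4 satisfied; rule 5 satisfied.

Prep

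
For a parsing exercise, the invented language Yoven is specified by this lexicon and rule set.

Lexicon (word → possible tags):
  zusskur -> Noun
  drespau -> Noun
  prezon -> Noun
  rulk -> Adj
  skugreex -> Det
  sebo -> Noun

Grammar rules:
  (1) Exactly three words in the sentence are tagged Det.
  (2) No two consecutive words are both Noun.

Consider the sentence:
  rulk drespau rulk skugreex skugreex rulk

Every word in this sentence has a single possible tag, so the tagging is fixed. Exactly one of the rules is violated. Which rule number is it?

1

Fixed tagging: Adj Noun Adj Det Det Adj.
Applying the rules: R1 fails, R2 ok.
Only rule 1 fails.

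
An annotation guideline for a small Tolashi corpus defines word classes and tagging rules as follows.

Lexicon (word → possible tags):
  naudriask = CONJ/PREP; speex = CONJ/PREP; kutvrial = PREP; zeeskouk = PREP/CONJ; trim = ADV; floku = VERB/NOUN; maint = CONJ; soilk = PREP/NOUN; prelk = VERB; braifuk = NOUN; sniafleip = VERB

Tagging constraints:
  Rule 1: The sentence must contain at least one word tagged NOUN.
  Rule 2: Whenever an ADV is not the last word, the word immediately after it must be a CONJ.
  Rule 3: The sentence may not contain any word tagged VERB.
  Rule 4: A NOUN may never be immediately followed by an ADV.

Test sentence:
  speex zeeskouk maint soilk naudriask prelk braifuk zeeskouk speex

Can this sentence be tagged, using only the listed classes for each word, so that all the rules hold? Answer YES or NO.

NO

Candidates per position — 1:speex {CONJ,PREP}; 2:zeeskouk {PREP,CONJ}; 3:maint {CONJ}; 4:soilk {PREP,NOUN}; 5:naudriask {CONJ,PREP}; 6:prelk {VERB}; 7:braifuk {NOUN}; 8:zeeskouk {PREP,CONJ}; 9:speex {CONJ,PREP}.
Rule 3 cannot be satisfied by any choice of tags from the lexicon.
So there is no consistent tagging.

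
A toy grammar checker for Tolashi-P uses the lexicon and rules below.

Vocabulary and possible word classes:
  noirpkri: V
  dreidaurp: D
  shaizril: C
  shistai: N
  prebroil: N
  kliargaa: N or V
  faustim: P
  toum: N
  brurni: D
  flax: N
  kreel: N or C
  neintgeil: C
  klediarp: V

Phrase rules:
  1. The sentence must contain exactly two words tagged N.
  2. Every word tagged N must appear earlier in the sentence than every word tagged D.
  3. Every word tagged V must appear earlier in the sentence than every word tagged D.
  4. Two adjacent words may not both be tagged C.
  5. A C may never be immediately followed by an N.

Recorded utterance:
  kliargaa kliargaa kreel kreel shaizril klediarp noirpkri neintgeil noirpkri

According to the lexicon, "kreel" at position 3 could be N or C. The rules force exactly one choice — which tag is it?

Candidates per position — 1:kliargaa {N,V}; 2:kliargaa {N,V}; 3:kreel {N,C}; 4:kreel {N,C}; 5:shaizril {C}; 6:klediarp {V}; 7:noirpkri {V}; 8:neintgeil {C}; 9:noirpkri {V}.
At position 4, choosing C makes rule 4 impossible to satisfy; hence N.
At position 3, choosing C makes rule 5 impossible to satisfy; hence N.
At position 1, choosing N makes rule 1 impossible to satisfy; hence V.
At position 2, choosing N makes rule 1 impossible to satisfy; hence V.
The only consistent sequence is: V V N N C V V C V.
Rule-by-rule: rule 1 holds; rule 2 holds; rule 3 holds; rule 4 holds; rule 5 holds.

N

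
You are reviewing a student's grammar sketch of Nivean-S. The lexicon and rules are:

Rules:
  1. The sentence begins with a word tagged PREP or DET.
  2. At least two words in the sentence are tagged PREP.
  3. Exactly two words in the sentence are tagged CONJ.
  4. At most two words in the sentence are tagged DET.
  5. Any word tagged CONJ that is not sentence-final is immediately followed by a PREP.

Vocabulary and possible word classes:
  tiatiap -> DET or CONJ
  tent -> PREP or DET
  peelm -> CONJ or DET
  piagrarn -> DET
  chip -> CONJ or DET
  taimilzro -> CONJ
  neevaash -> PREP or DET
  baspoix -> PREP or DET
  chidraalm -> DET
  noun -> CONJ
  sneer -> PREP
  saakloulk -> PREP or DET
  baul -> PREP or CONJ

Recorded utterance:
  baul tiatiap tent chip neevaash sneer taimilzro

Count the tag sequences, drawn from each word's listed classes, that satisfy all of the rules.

Candidates per position — 1:baul {PREP,CONJ}; 2:tiatiap {DET,CONJ}; 3:tent {PREP,DET}; 4:chip {CONJ,DET}; 5:neevaash {PREP,DET}; 6:sneer {PREP}; 7:taimilzro {CONJ}.
There are 32 candidate sequences in total.
The sequences that satisfy every rule: PREP DET PREP CONJ PREP PREP CONJ; PREP DET DET CONJ PREP PREP CONJ; PREP CONJ PREP DET PREP PREP CONJ; PREP CONJ PREP DET DET PREP CONJ.
Count = 4.

4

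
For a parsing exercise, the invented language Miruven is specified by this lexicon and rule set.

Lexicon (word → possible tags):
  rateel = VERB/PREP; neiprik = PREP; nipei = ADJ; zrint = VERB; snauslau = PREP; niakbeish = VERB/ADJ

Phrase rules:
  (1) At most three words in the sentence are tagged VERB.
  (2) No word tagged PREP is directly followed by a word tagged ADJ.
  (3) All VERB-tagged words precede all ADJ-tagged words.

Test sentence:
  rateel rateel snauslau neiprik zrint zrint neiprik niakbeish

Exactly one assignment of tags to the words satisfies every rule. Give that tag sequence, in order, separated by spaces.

PREP PREP PREP PREP VERB VERB PREP VERB

Candidates per position — 1:rateel {VERB,PREP}; 2:rateel {VERB,PREP}; 3:snauslau {PREP}; 4:neiprik {PREP}; 5:zrint {VERB}; 6:zrint {VERB}; 7:neiprik {PREP}; 8:niakbeish {VERB,ADJ}.
Position 8: ADJ is ruled out by rule 2; that leaves VERB.
Position 1: VERB is ruled out by rule 1; that leaves PREP.
Position 2: VERB is ruled out by rule 1; that leaves PREP.
The only consistent sequence is: PREP PREP PREP PREP VERB VERB PREP VERB.
Checking: rule 1 ✓; rule 2 ✓; rule 3 ✓.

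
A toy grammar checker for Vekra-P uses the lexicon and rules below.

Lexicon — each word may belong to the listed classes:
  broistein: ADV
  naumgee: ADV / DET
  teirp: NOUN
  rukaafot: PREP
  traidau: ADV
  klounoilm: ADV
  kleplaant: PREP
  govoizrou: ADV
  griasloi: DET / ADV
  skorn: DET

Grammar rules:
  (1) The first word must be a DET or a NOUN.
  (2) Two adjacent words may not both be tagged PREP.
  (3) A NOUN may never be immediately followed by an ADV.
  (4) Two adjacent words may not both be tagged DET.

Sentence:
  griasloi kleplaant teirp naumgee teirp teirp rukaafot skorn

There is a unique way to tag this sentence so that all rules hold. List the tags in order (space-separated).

DET PREP NOUN DET NOUN NOUN PREP DET

Candidates per position — 1:griasloi {DET,ADV}; 2:kleplaant {PREP}; 3:teirp {NOUN}; 4:naumgee {ADV,DET}; 5:teirp {NOUN}; 6:teirp {NOUN}; 7:rukaafot {PREP}; 8:skorn {DET}.
If word 1 were ADV, no tagging could satisfy rule 1; so word 1 is DET.
If word 4 were ADV, no tagging could satisfy rule 3; so word 4 is DET.
So the tagging must be: DET PREP NOUN DET NOUN NOUN PREP DET.
Verifying each rule — rule 1 ✓; rule 2 ✓; rule 3 ✓; rule 4 ✓.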